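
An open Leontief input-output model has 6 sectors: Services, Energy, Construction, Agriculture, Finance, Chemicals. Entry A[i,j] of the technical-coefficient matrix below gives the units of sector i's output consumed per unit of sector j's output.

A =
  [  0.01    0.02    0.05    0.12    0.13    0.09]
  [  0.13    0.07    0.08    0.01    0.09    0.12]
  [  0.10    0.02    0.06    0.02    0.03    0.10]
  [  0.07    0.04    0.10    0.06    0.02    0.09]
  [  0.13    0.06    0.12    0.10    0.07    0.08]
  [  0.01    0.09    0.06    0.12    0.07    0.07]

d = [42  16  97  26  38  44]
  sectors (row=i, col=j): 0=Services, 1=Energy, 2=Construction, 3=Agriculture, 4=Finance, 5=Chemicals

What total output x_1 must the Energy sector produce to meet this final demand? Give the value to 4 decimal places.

56.7885

Form M = I − A:
  [  0.99   -0.02   -0.05   -0.12   -0.13   -0.09]
  [ -0.13    0.93   -0.08   -0.01   -0.09   -0.12]
  [ -0.10   -0.02    0.94   -0.02   -0.03   -0.10]
  [ -0.07   -0.04   -0.10    0.94   -0.02   -0.09]
  [ -0.13   -0.06   -0.12   -0.10    0.93   -0.08]
  [ -0.01   -0.09   -0.06   -0.12   -0.07    0.93]
Leontief inverse L = M⁻¹:
  [  1.0662    0.0592    0.1127    0.1774    0.1739    0.1551]
  [  0.1894    1.1153    0.1463    0.0812    0.1559    0.1992]
  [  0.1333    0.0486    1.1010    0.0678    0.0716    0.1503]
  [  0.1123    0.0716    0.1473    1.1077    0.0624    0.1485]
  [  0.1964    0.1053    0.1934    0.1725    1.1355    0.1678]
  [  0.0677    0.1289    0.1200    0.1700    0.1151    1.1377]
Total output x = L · d:
  x_0 = 1.0662·42 + 0.0592·16 + 0.1127·97 + 0.1774·26 + 0.1739·38 + 0.1551·44 = 74.7072
  x_1 = 0.1894·42 + 1.1153·16 + 0.1463·97 + 0.0812·26 + 0.1559·38 + 0.1992·44 = 56.7885
  x_2 = 0.1333·42 + 0.0486·16 + 1.1010·97 + 0.0678·26 + 0.0716·38 + 0.1503·44 = 124.2706
  x_3 = 0.1123·42 + 0.0716·16 + 0.1473·97 + 1.1077·26 + 0.0624·38 + 0.1485·44 = 57.8594
  x_4 = 0.1964·42 + 0.1053·16 + 0.1934·97 + 0.1725·26 + 1.1355·38 + 0.1678·44 = 83.7088
  x_5 = 0.0677·42 + 0.1289·16 + 0.1200·97 + 0.1700·26 + 0.1151·38 + 1.1377·44 = 75.3946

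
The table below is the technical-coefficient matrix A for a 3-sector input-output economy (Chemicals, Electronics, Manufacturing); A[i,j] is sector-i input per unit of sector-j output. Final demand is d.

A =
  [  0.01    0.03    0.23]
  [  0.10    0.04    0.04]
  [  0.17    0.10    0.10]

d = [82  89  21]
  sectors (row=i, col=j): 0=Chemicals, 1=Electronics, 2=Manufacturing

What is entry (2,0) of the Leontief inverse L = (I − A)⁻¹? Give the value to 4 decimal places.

L[2,0] = 0.2142

Form M = I − A:
  [  0.99   -0.03   -0.23]
  [ -0.10    0.96   -0.04]
  [ -0.17   -0.10    0.90]
Leontief inverse L = M⁻¹:
  [  1.0635    0.0618    0.2745]
  [  0.1197    1.0535    0.0774]
  [  0.2142    0.1287    1.1716]
Total output x = L · d:
  x_0 = 1.0635·82 + 0.0618·89 + 0.2745·21 = 98.4740
  x_1 = 0.1197·82 + 1.0535·89 + 0.0774·21 = 105.2003
  x_2 = 0.2142·82 + 0.1287·89 + 1.1716·21 = 53.6229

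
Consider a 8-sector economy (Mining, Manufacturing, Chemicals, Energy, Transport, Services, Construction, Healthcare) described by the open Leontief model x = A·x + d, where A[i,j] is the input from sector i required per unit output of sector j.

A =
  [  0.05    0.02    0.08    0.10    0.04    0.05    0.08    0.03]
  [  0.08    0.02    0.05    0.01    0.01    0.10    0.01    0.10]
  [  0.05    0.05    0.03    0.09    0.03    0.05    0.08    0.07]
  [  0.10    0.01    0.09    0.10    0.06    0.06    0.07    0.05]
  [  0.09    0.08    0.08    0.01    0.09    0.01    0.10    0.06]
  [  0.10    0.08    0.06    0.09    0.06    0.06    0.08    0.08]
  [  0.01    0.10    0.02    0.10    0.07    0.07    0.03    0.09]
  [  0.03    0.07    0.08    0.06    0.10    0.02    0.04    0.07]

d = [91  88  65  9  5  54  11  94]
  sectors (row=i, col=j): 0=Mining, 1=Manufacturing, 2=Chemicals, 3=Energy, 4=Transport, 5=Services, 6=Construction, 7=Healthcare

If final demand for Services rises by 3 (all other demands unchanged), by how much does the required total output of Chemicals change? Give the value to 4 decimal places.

Form M = I − A:
  [  0.95   -0.02   -0.08   -0.10   -0.04   -0.05   -0.08   -0.03]
  [ -0.08    0.98   -0.05   -0.01   -0.01   -0.10   -0.01   -0.10]
  [ -0.05   -0.05    0.97   -0.09   -0.03   -0.05   -0.08   -0.07]
  [ -0.10   -0.01   -0.09    0.90   -0.06   -0.06   -0.07   -0.05]
  [ -0.09   -0.08   -0.08   -0.01    0.91   -0.01   -0.10   -0.06]
  [ -0.10   -0.08   -0.06   -0.09   -0.06    0.94   -0.08   -0.08]
  [ -0.01   -0.10   -0.02   -0.10   -0.07   -0.07    0.97   -0.09]
  [ -0.03   -0.07   -0.08   -0.06   -0.10   -0.02   -0.04    0.93]
Leontief inverse L = M⁻¹:
  [  1.1062    0.0668    0.1341    0.1689    0.0916    0.0969    0.1363    0.0895]
  [  0.1264    1.0609    0.0978    0.0663    0.0547    0.1371    0.0573    0.1499]
  [  0.1051    0.0966    1.0853    0.1553    0.0826    0.0970    0.1323    0.1303]
  [  0.1670    0.0655    0.1567    1.1823    0.1225    0.1139    0.1396    0.1190]
  [  0.1476    0.1349    0.1385    0.0769    1.1469    0.0613    0.1591    0.1285]
  [  0.1744    0.1413    0.1343    0.1756    0.1285    1.1226    0.1520    0.1599]
  [  0.0752    0.1497    0.0823    0.1629    0.1272    0.1203    1.0867    0.1572]
  [  0.0879    0.1185    0.1365    0.1191    0.1536    0.0650    0.0962    1.1323]
Total output x = L · d:
  x_0 = 1.1062·91 + 0.0668·88 + 0.1341·65 + 0.1689·9 + 0.0916·5 + 0.0969·54 + 0.1363·11 + 0.0895·94 = 132.3846
  x_1 = 0.1264·91 + 1.0609·88 + 0.0978·65 + 0.0663·9 + 0.0547·5 + 0.1371·54 + 0.0573·11 + 0.1499·94 = 134.2150
  x_2 = 0.1051·91 + 0.0966·88 + 1.0853·65 + 0.1553·9 + 0.0826·5 + 0.0970·54 + 0.1323·11 + 0.1303·94 = 109.3577
  x_3 = 0.1670·91 + 0.0655·88 + 0.1567·65 + 1.1823·9 + 0.1225·5 + 0.1139·54 + 0.1396·11 + 0.1190·94 = 61.2744
  x_4 = 0.1476·91 + 0.1349·88 + 0.1385·65 + 0.0769·9 + 1.1469·5 + 0.0613·54 + 0.1591·11 + 0.1285·94 = 57.8666
  x_5 = 0.1744·91 + 0.1413·88 + 0.1343·65 + 0.1756·9 + 0.1285·5 + 1.1226·54 + 0.1520·11 + 0.1599·94 = 116.5875
  x_6 = 0.0752·91 + 0.1497·88 + 0.0823·65 + 0.1629·9 + 0.1272·5 + 0.1203·54 + 1.0867·11 + 0.1572·94 = 60.7063
  x_7 = 0.0879·91 + 0.1185·88 + 0.1365·65 + 0.1191·9 + 0.1536·5 + 0.0650·54 + 0.0962·11 + 1.1323·94 = 140.1487
Δx_2 = L[2,5] · Δd_5 = 0.0970 · 3 = 0.2910

0.2910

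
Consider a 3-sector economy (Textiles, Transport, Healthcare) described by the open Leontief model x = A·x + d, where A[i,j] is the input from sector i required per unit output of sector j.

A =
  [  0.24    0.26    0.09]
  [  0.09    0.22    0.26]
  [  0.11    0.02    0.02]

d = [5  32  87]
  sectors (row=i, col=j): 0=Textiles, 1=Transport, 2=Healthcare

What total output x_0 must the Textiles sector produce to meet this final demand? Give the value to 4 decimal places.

44.5406

Form M = I − A:
  [  0.76   -0.26   -0.09]
  [ -0.09    0.78   -0.26]
  [ -0.11   -0.02    0.98]
Leontief inverse L = M⁻¹:
  [  1.4092    0.4763    0.2558]
  [  0.2168    1.3641    0.3818]
  [  0.1626    0.0813    1.0569]
Total output x = L · d:
  x_0 = 1.4092·5 + 0.4763·32 + 0.2558·87 = 44.5406
  x_1 = 0.2168·5 + 1.3641·32 + 0.3818·87 = 77.9536
  x_2 = 0.1626·5 + 0.0813·32 + 1.0569·87 = 95.3659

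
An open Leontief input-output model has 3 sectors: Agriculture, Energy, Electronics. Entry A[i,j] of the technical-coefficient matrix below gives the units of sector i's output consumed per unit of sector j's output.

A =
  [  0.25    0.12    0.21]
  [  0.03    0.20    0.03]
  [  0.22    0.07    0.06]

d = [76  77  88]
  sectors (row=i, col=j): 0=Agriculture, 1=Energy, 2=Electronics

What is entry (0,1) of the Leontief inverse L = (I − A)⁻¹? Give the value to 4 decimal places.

Form M = I − A:
  [  0.75   -0.12   -0.21]
  [ -0.03    0.80   -0.03]
  [ -0.22   -0.07    0.94]
Leontief inverse L = M⁻¹:
  [  1.4398    0.2448    0.3295]
  [  0.0668    1.2649    0.0553]
  [  0.3419    0.1515    1.1451]
Total output x = L · d:
  x_0 = 1.4398·76 + 0.2448·77 + 0.3295·88 = 157.2641
  x_1 = 0.0668·76 + 1.2649·77 + 0.0553·88 = 107.3380
  x_2 = 0.3419·76 + 0.1515·77 + 1.1451·88 = 138.4168

L[0,1] = 0.2448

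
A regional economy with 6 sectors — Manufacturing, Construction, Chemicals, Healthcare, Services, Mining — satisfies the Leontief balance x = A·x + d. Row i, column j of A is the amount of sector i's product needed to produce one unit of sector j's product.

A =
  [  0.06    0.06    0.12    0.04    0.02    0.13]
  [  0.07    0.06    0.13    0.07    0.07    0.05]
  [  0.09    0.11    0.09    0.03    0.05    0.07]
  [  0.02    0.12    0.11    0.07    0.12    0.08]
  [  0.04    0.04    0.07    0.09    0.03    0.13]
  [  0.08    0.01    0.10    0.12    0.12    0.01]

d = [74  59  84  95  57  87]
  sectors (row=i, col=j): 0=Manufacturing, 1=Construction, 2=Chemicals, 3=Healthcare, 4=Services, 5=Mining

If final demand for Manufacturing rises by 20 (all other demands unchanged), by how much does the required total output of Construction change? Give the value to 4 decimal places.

2.4238

Form M = I − A:
  [  0.94   -0.06   -0.12   -0.04   -0.02   -0.13]
  [ -0.07    0.94   -0.13   -0.07   -0.07   -0.05]
  [ -0.09   -0.11    0.91   -0.03   -0.05   -0.07]
  [ -0.02   -0.12   -0.11    0.93   -0.12   -0.08]
  [ -0.04   -0.04   -0.07   -0.09    0.97   -0.13]
  [ -0.08   -0.01   -0.10   -0.12   -0.12    0.99]
Leontief inverse L = M⁻¹:
  [  1.1121    0.1115    0.1998    0.0936    0.0755    0.1833]
  [  0.1212    1.1186    0.2126    0.1229    0.1234    0.1136]
  [  0.1415    0.1625    1.1728    0.0827    0.1014    0.1297]
  [  0.0780    0.1834    0.2045    1.1362    0.1845    0.1500]
  [  0.0851    0.0888    0.1446    0.1434    1.0866    0.1802]
  [  0.1252    0.0697    0.1791    0.1723    0.1717    1.0792]
Total output x = L · d:
  x_0 = 1.1121·74 + 0.1115·59 + 0.1998·84 + 0.0936·95 + 0.0755·57 + 0.1833·87 = 134.8020
  x_1 = 0.1212·74 + 1.1186·59 + 0.2126·84 + 0.1229·95 + 0.1234·57 + 0.1136·87 = 121.4129
  x_2 = 0.1415·74 + 0.1625·59 + 1.1728·84 + 0.0827·95 + 0.1014·57 + 0.1297·87 = 143.4989
  x_3 = 0.0780·74 + 0.1834·59 + 0.2045·84 + 1.1362·95 + 0.1845·57 + 0.1500·87 = 165.2871
  x_4 = 0.0851·74 + 0.0888·59 + 0.1446·84 + 0.1434·95 + 1.0866·57 + 0.1802·87 = 114.9163
  x_5 = 0.1252·74 + 0.0697·59 + 0.1791·84 + 0.1723·95 + 0.1717·57 + 1.0792·87 = 148.4572
Δx_1 = L[1,0] · Δd_0 = 0.1212 · 20 = 2.4238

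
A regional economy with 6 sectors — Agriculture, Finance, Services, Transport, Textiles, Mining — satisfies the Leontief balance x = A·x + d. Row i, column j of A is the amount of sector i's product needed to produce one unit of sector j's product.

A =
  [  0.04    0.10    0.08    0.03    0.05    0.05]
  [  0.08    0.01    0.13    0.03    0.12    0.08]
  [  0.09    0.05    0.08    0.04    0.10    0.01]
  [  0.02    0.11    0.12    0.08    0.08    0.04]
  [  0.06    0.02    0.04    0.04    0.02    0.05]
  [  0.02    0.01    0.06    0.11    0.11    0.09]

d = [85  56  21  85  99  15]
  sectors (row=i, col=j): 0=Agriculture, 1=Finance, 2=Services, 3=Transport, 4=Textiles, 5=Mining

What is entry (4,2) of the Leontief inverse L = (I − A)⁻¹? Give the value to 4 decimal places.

Form M = I − A:
  [  0.96   -0.10   -0.08   -0.03   -0.05   -0.05]
  [ -0.08    0.99   -0.13   -0.03   -0.12   -0.08]
  [ -0.09   -0.05    0.92   -0.04   -0.10   -0.01]
  [ -0.02   -0.11   -0.12    0.92   -0.08   -0.04]
  [ -0.06   -0.02   -0.04   -0.04    0.98   -0.05]
  [ -0.02   -0.01   -0.06   -0.11   -0.11    0.91]
Leontief inverse L = M⁻¹:
  [  1.0729    0.1240    0.1278    0.0582    0.0966    0.0791]
  [  0.1183    1.0432    0.1811    0.0666    0.1703    0.1125]
  [  0.1231    0.0799    1.1261    0.0661    0.1405    0.0368]
  [  0.0625    0.1431    0.1822    1.1166    0.1388    0.0747]
  [  0.0782    0.0401    0.0705    0.0608    1.0492    0.0689]
  [  0.0500    0.0416    0.1096    0.1487    0.1569    1.1217]
Total output x = L · d:
  x_0 = 1.0729·85 + 0.1240·56 + 0.1278·21 + 0.0582·85 + 0.0966·99 + 0.0791·15 = 116.5269
  x_1 = 0.1183·85 + 1.0432·56 + 0.1811·21 + 0.0666·85 + 0.1703·99 + 0.1125·15 = 96.4852
  x_2 = 0.1231·85 + 0.0799·56 + 1.1261·21 + 0.0661·85 + 0.1405·99 + 0.0368·15 = 58.6656
  x_3 = 0.0625·85 + 0.1431·56 + 0.1822·21 + 1.1166·85 + 0.1388·99 + 0.0747·15 = 126.9289
  x_4 = 0.0782·85 + 0.0401·56 + 0.0705·21 + 0.0608·85 + 1.0492·99 + 0.0689·15 = 120.4478
  x_5 = 0.0500·85 + 0.0416·56 + 0.1096·21 + 0.1487·85 + 0.1569·99 + 1.1217·15 = 53.8756

L[4,2] = 0.0705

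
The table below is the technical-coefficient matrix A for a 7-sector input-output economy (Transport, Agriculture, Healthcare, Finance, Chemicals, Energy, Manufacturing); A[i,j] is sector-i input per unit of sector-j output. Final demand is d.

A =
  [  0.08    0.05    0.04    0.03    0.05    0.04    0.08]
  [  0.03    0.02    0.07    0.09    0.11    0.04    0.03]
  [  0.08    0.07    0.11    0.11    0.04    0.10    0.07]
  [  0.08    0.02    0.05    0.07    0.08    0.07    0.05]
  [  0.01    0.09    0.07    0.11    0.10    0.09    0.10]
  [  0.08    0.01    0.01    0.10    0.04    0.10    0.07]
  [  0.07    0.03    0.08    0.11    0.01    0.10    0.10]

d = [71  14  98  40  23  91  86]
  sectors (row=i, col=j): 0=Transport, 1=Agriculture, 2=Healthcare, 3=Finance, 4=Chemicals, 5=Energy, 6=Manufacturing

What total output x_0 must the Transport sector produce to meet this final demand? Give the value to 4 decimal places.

114.1703

Form M = I − A:
  [  0.92   -0.05   -0.04   -0.03   -0.05   -0.04   -0.08]
  [ -0.03    0.98   -0.07   -0.09   -0.11   -0.04   -0.03]
  [ -0.08   -0.07    0.89   -0.11   -0.04   -0.10   -0.07]
  [ -0.08   -0.02   -0.05    0.93   -0.08   -0.07   -0.05]
  [ -0.01   -0.09   -0.07   -0.11    0.90   -0.09   -0.10]
  [ -0.08   -0.01   -0.01   -0.10   -0.04    0.90   -0.07]
  [ -0.07   -0.03   -0.08   -0.11   -0.01   -0.10    0.90]
Leontief inverse L = M⁻¹:
  [  1.1234    0.0781    0.0815    0.0894    0.0891    0.0929    0.1309]
  [  0.0751    1.0539    0.1163    0.1577    0.1576    0.1006    0.0849]
  [  0.1516    0.1114    1.1738    0.2036    0.1021    0.1843    0.1455]
  [  0.1300    0.0529    0.0950    1.1377    0.1261    0.1318    0.1082]
  [  0.0757    0.1320    0.1351    0.2090    1.1658    0.1767    0.1765]
  [  0.1306    0.0365    0.0485    0.1624    0.0812    1.1585    0.1248]
  [  0.1346    0.0631    0.1331    0.1897    0.0586    0.1738    1.1661]
Total output x = L · d:
  x_0 = 1.1234·71 + 0.0781·14 + 0.0815·98 + 0.0894·40 + 0.0891·23 + 0.0929·91 + 0.1309·86 = 114.1703
  x_1 = 0.0751·71 + 1.0539·14 + 0.1163·98 + 0.1577·40 + 0.1576·23 + 0.1006·91 + 0.0849·86 = 57.8671
  x_2 = 0.1516·71 + 0.1114·14 + 1.1738·98 + 0.2036·40 + 0.1021·23 + 0.1843·91 + 0.1455·86 = 167.1357
  x_3 = 0.1300·71 + 0.0529·14 + 0.0950·98 + 1.1377·40 + 0.1261·23 + 0.1318·91 + 0.1082·86 = 88.9884
  x_4 = 0.0757·71 + 0.1320·14 + 0.1351·98 + 0.2090·40 + 1.1658·23 + 0.1767·91 + 0.1765·86 = 86.8942
  x_5 = 0.1306·71 + 0.0365·14 + 0.0485·98 + 0.1624·40 + 0.0812·23 + 1.1585·91 + 0.1248·86 = 139.0603
  x_6 = 0.1346·71 + 0.0631·14 + 0.1331·98 + 0.1897·40 + 0.0586·23 + 0.1738·91 + 1.1661·86 = 148.5139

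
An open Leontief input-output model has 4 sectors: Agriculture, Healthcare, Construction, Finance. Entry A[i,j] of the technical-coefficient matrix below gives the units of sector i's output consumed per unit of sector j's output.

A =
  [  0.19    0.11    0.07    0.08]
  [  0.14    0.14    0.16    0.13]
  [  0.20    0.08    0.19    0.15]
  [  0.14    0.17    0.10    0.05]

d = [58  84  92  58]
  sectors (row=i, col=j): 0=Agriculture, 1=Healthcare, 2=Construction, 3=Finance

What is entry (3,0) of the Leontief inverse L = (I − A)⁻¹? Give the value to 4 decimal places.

Form M = I − A:
  [  0.81   -0.11   -0.07   -0.08]
  [ -0.14    0.86   -0.16   -0.13]
  [ -0.20   -0.08    0.81   -0.15]
  [ -0.14   -0.17   -0.10    0.95]
Leontief inverse L = M⁻¹:
  [  1.3480    0.2235    0.1820    0.1728]
  [  0.3443    1.2865    0.3153    0.2548]
  [  0.4233    0.2356    1.3524    0.2814]
  [  0.3048    0.2880    0.2256    1.1533]
Total output x = L · d:
  x_0 = 1.3480·58 + 0.2235·84 + 0.1820·92 + 0.1728·58 = 123.7265
  x_1 = 0.3443·58 + 1.2865·84 + 0.3153·92 + 0.2548·58 = 171.8286
  x_2 = 0.4233·58 + 0.2356·84 + 1.3524·92 + 0.2814·58 = 185.0853
  x_3 = 0.3048·58 + 0.2880·84 + 0.2256·92 + 1.1533·58 = 129.5170

L[3,0] = 0.3048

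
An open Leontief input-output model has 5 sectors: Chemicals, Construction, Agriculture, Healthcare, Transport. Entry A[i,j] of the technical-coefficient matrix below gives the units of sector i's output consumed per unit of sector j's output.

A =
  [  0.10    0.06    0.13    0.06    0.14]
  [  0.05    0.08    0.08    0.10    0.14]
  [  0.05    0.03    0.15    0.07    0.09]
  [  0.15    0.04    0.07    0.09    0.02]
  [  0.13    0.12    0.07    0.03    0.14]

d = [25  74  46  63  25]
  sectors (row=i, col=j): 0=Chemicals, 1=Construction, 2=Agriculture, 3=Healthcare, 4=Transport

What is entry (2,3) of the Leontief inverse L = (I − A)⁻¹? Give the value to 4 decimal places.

L[2,3] = 0.1151

Form M = I − A:
  [  0.90   -0.06   -0.13   -0.06   -0.14]
  [ -0.05    0.92   -0.08   -0.10   -0.14]
  [ -0.05   -0.03    0.85   -0.07   -0.09]
  [ -0.15   -0.04   -0.07    0.91   -0.02]
  [ -0.13   -0.12   -0.07   -0.03    0.86]
Leontief inverse L = M⁻¹:
  [  1.1839    0.1206    0.2216    0.1162    0.2382]
  [  0.1302    1.1368    0.1582    0.1531    0.2264]
  [  0.1145    0.0734    1.2237    0.1151    0.1613]
  [  0.2144    0.0796    0.1411    1.1356    0.0890]
  [  0.2139    0.1856    0.1601    0.0879    1.2466]
Total output x = L · d:
  x_0 = 1.1839·25 + 0.1206·74 + 0.2216·46 + 0.1162·63 + 0.2382·25 = 61.9907
  x_1 = 0.1302·25 + 1.1368·74 + 0.1582·46 + 0.1531·63 + 0.2264·25 = 109.9572
  x_2 = 0.1145·25 + 0.0734·74 + 1.2237·46 + 0.1151·63 + 0.1613·25 = 75.8673
  x_3 = 0.2144·25 + 0.0796·74 + 0.1411·46 + 1.1356·63 + 0.0890·25 = 91.5062
  x_4 = 0.2139·25 + 0.1856·74 + 0.1601·46 + 0.0879·63 + 1.2466·25 = 63.1506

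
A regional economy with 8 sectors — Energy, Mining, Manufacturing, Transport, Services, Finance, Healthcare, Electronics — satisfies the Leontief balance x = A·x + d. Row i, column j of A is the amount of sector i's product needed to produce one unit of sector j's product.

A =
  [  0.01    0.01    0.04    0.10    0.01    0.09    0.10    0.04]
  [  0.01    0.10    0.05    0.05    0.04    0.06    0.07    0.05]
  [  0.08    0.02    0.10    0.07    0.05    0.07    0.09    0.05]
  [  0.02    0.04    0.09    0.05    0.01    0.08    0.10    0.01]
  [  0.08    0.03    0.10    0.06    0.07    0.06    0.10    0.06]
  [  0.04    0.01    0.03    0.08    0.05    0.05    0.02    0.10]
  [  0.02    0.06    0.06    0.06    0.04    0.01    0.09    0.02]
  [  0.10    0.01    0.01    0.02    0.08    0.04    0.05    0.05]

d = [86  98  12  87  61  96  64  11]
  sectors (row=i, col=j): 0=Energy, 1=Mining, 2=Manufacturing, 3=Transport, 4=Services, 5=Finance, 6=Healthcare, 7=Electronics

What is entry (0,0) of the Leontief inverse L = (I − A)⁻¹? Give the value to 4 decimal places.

L[0,0] = 1.0381

Form M = I − A:
  [  0.99   -0.01   -0.04   -0.10   -0.01   -0.09   -0.10   -0.04]
  [ -0.01    0.90   -0.05   -0.05   -0.04   -0.06   -0.07   -0.05]
  [ -0.08   -0.02    0.90   -0.07   -0.05   -0.07   -0.09   -0.05]
  [ -0.02   -0.04   -0.09    0.95   -0.01   -0.08   -0.10   -0.01]
  [ -0.08   -0.03   -0.10   -0.06    0.93   -0.06   -0.10   -0.06]
  [ -0.04   -0.01   -0.03   -0.08   -0.05    0.95   -0.02   -0.10]
  [ -0.02   -0.06   -0.06   -0.06   -0.04   -0.01    0.91   -0.02]
  [ -0.10   -0.01   -0.01   -0.02   -0.08   -0.04   -0.05    0.95]
Leontief inverse L = M⁻¹:
  [  1.0381    0.0331    0.0813    0.1409    0.0377    0.1252    0.1509    0.0699]
  [  0.0421    1.1308    0.0949    0.0937    0.0733    0.0998    0.1262    0.0851]
  [  0.1213    0.0490    1.1579    0.1288    0.0885    0.1219    0.1632    0.0918]
  [  0.0488    0.0654    0.1340    1.0939    0.0388    0.1166    0.1530    0.0420]
  [  0.1248    0.0618    0.1616    0.1216    1.1120    0.1144    0.1782    0.1043]
  [  0.0731    0.0284    0.0678    0.1179    0.0796    1.0875    0.0697    0.1304]
  [  0.0459    0.0865    0.1021    0.0979    0.0662    0.0437    1.1422    0.0457]
  [  0.1280    0.0282    0.0464    0.0606    0.1070    0.0757    0.1002    1.0794]
Total output x = L · d:
  x_0 = 1.0381·86 + 0.0331·98 + 0.0813·12 + 0.1409·87 + 0.0377·61 + 0.1252·96 + 0.1509·64 + 0.0699·11 = 130.4978
  x_1 = 0.0421·86 + 1.1308·98 + 0.0949·12 + 0.0937·87 + 0.0733·61 + 0.0998·96 + 0.1262·64 + 0.0851·11 = 146.7972
  x_2 = 0.1213·86 + 0.0490·98 + 1.1579·12 + 0.1288·87 + 0.0885·61 + 0.1219·96 + 0.1632·64 + 0.0918·11 = 68.8964
  x_3 = 0.0488·86 + 0.0654·98 + 0.1340·12 + 1.0939·87 + 0.0388·61 + 0.1166·96 + 0.1530·64 + 0.0420·11 = 131.1887
  x_4 = 0.1248·86 + 0.0618·98 + 0.1616·12 + 0.1216·87 + 1.1120·61 + 0.1144·96 + 0.1782·64 + 0.1043·11 = 120.6697
  x_5 = 0.0731·86 + 0.0284·98 + 0.0678·12 + 0.1179·87 + 0.0796·61 + 1.0875·96 + 0.0697·64 + 0.1304·11 = 135.2960
  x_6 = 0.0459·86 + 0.0865·98 + 0.1021·12 + 0.0979·87 + 0.0662·61 + 0.0437·96 + 1.1422·64 + 0.0457·11 = 103.9959
  x_7 = 0.1280·86 + 0.0282·98 + 0.0464·12 + 0.0606·87 + 0.1070·61 + 0.0757·96 + 0.1002·64 + 1.0794·11 = 51.6797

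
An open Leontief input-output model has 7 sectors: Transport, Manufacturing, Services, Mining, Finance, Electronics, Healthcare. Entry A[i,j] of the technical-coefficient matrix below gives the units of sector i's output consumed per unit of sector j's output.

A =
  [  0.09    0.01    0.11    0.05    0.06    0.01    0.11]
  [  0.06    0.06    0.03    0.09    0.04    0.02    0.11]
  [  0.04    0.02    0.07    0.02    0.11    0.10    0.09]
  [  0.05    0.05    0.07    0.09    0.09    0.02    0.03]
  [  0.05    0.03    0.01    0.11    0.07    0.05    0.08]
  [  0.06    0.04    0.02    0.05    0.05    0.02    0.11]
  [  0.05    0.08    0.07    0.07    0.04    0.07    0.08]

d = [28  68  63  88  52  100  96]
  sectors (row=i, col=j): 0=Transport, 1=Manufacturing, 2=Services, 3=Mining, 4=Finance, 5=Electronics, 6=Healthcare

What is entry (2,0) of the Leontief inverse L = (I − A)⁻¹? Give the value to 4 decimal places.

Form M = I − A:
  [  0.91   -0.01   -0.11   -0.05   -0.06   -0.01   -0.11]
  [ -0.06    0.94   -0.03   -0.09   -0.04   -0.02   -0.11]
  [ -0.04   -0.02    0.93   -0.02   -0.11   -0.10   -0.09]
  [ -0.05   -0.05   -0.07    0.91   -0.09   -0.02   -0.03]
  [ -0.05   -0.03   -0.01   -0.11    0.93   -0.05   -0.08]
  [ -0.06   -0.04   -0.02   -0.05   -0.05    0.98   -0.11]
  [ -0.05   -0.08   -0.07   -0.07   -0.04   -0.07    0.92]
Leontief inverse L = M⁻¹:
  [  1.1331    0.0413    0.1583    0.0997    0.1134    0.0489    0.1749]
  [  0.1002    1.0931    0.0724    0.1412    0.0856    0.0499    0.1678]
  [  0.0826    0.0526    1.1087    0.0730    0.1599    0.1359    0.1572]
  [  0.0881    0.0777    0.1077    1.1398    0.1384    0.0499    0.0855]
  [  0.0887    0.0608    0.0483    0.1612    1.1148    0.0768    0.1340]
  [  0.0948    0.0682    0.0560    0.0937    0.0879    1.0464    0.1608]
  [  0.0943    0.1150    0.1138    0.1241    0.0915    0.1041    1.1476]
Total output x = L · d:
  x_0 = 1.1331·28 + 0.0413·68 + 0.1583·63 + 0.0997·88 + 0.1134·52 + 0.0489·100 + 0.1749·96 = 80.8486
  x_1 = 0.1002·28 + 1.0931·68 + 0.0724·63 + 0.1412·88 + 0.0856·52 + 0.0499·100 + 0.1678·96 = 119.6741
  x_2 = 0.0826·28 + 0.0526·68 + 1.1087·63 + 0.0730·88 + 0.1599·52 + 0.1359·100 + 0.1572·96 = 119.1531
  x_3 = 0.0881·28 + 0.0777·68 + 0.1077·63 + 1.1398·88 + 0.1384·52 + 0.0499·100 + 0.0855·96 = 135.2420
  x_4 = 0.0887·28 + 0.0608·68 + 0.0483·63 + 0.1612·88 + 1.1148·52 + 0.0768·100 + 0.1340·96 = 102.3624
  x_5 = 0.0948·28 + 0.0682·68 + 0.0560·63 + 0.0937·88 + 0.0879·52 + 1.0464·100 + 0.1608·96 = 143.7030
  x_6 = 0.0943·28 + 0.1150·68 + 0.1138·63 + 0.1241·88 + 0.0915·52 + 0.1041·100 + 1.1476·96 = 153.8888

L[2,0] = 0.0826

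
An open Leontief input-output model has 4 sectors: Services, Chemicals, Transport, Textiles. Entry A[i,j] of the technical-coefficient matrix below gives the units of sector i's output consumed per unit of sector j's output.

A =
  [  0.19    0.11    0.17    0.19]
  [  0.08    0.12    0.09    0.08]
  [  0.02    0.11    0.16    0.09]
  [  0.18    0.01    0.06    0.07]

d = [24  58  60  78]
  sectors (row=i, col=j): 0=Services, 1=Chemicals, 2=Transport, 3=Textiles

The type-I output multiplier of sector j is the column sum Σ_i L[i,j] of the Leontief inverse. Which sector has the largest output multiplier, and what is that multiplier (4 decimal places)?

Transport (1.8613)

Form M = I − A:
  [  0.81   -0.11   -0.17   -0.19]
  [ -0.08    0.88   -0.09   -0.08]
  [ -0.02   -0.11    0.84   -0.09]
  [ -0.18   -0.01   -0.06    0.93]
Leontief inverse L = M⁻¹:
  [  1.3345    0.2099    0.3155    0.3212]
  [  0.1536    1.1783    0.1680    0.1490]
  [  0.0803    0.1662    1.2353    0.1502]
  [  0.2651    0.0640    0.1426    1.1487]
Total output x = L · d:
  x_0 = 1.3345·24 + 0.2099·58 + 0.3155·60 + 0.3212·78 = 88.1870
  x_1 = 0.1536·24 + 1.1783·58 + 0.1680·60 + 0.1490·78 = 93.7264
  x_2 = 0.0803·24 + 0.1662·58 + 1.2353·60 + 0.1502·78 = 97.3981
  x_3 = 0.2651·24 + 0.0640·58 + 0.1426·60 + 1.1487·78 = 108.2310
Output multipliers (column sums of L):
  Services: 1.8335
  Chemicals: 1.6183
  Transport: 1.8613
  Textiles: 1.7692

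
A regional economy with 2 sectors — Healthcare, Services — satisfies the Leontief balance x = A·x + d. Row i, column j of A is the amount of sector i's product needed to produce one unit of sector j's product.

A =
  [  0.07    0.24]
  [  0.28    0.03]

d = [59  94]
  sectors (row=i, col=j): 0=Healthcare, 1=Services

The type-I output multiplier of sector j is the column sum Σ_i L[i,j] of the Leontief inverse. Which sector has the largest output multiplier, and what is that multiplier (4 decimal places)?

Healthcare (1.4972)

Form M = I − A:
  [  0.93   -0.24]
  [ -0.28    0.97]
Leontief inverse L = M⁻¹:
  [  1.1618    0.2875]
  [  0.3354    1.1139]
Total output x = L · d:
  x_0 = 1.1618·59 + 0.2875·94 = 95.5683
  x_1 = 0.3354·59 + 1.1139·94 = 124.4940
Output multipliers (column sums of L):
  Healthcare: 1.4972
  Services: 1.4014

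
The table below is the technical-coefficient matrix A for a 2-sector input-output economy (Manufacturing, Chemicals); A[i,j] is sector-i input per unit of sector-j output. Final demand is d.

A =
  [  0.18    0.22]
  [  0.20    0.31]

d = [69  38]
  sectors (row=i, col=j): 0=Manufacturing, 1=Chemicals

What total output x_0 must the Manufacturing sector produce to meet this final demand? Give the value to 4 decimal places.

Form M = I − A:
  [  0.82   -0.22]
  [ -0.20    0.69]
Leontief inverse L = M⁻¹:
  [  1.3223    0.4216]
  [  0.3833    1.5715]
Total output x = L · d:
  x_0 = 1.3223·69 + 0.4216·38 = 107.2633
  x_1 = 0.3833·69 + 1.5715·38 = 86.1633

107.2633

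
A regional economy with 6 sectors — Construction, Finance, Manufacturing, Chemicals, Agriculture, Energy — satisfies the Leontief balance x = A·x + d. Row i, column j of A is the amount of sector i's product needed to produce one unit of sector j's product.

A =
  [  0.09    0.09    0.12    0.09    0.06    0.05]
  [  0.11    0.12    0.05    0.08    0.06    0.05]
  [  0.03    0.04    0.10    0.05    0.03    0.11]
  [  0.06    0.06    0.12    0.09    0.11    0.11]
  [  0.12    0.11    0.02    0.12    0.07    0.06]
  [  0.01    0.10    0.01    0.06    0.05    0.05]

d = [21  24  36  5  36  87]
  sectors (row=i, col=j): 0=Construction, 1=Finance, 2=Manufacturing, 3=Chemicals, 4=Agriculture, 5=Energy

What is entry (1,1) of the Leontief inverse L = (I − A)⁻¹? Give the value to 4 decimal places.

Form M = I − A:
  [  0.91   -0.09   -0.12   -0.09   -0.06   -0.05]
  [ -0.11    0.88   -0.05   -0.08   -0.06   -0.05]
  [ -0.03   -0.04    0.90   -0.05   -0.03   -0.11]
  [ -0.06   -0.06   -0.12    0.91   -0.11   -0.11]
  [ -0.12   -0.11   -0.02   -0.12    0.93   -0.06]
  [ -0.01   -0.10   -0.01   -0.06   -0.05    0.95]
Leontief inverse L = M⁻¹:
  [  1.1524    0.1654    0.1883    0.1620    0.1166    0.1173]
  [  0.1749    1.1968    0.1138    0.1513    0.1160    0.1102]
  [  0.0655    0.0911    1.1409    0.0962    0.0667    0.1557]
  [  0.1251    0.1430    0.1863    1.1687    0.1713    0.1818]
  [  0.1901    0.1928    0.0891    0.1983    1.1330    0.1250]
  [  0.0491    0.1479    0.0424    0.1029    0.0846    1.0852]
Total output x = L · d:
  x_0 = 1.1524·21 + 0.1654·24 + 0.1883·36 + 0.1620·5 + 0.1166·36 + 0.1173·87 = 50.1592
  x_1 = 0.1749·21 + 1.1968·24 + 0.1138·36 + 0.1513·5 + 0.1160·36 + 0.1102·87 = 51.0123
  x_2 = 0.0655·21 + 0.0911·24 + 1.1409·36 + 0.0962·5 + 0.0667·36 + 0.1557·87 = 61.0642
  x_3 = 0.1251·21 + 0.1430·24 + 0.1863·36 + 1.1687·5 + 0.1713·36 + 0.1818·87 = 40.5927
  x_4 = 0.1901·21 + 0.1928·24 + 0.0891·36 + 0.1983·5 + 1.1330·36 + 0.1250·87 = 64.4812
  x_5 = 0.0491·21 + 0.1479·24 + 0.0424·36 + 0.1029·5 + 0.0846·36 + 1.0852·87 = 104.0769

L[1,1] = 1.1968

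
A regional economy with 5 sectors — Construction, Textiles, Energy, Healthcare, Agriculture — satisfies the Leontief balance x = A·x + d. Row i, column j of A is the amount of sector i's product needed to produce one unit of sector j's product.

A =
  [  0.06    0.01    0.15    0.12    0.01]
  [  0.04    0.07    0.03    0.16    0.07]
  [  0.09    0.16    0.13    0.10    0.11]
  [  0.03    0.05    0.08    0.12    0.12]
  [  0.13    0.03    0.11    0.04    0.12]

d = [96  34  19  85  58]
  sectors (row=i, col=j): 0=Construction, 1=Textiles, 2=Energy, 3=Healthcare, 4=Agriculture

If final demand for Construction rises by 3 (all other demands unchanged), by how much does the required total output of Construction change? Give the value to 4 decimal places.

3.3097

Form M = I − A:
  [  0.94   -0.01   -0.15   -0.12   -0.01]
  [ -0.04    0.93   -0.03   -0.16   -0.07]
  [ -0.09   -0.16    0.87   -0.10   -0.11]
  [ -0.03   -0.05   -0.08    0.88   -0.12]
  [ -0.13   -0.03   -0.11   -0.04    0.88]
Leontief inverse L = M⁻¹:
  [  1.1032    0.0620    0.2187    0.1898    0.0707]
  [  0.0812    1.1081    0.0899    0.2288    0.1315]
  [  0.1626    0.2315    1.2308    0.2134    0.2032]
  [  0.0829    0.0971    0.1512    1.1911    0.1900]
  [  0.1898    0.0803    0.1961    0.1166    1.1853]
Total output x = L · d:
  x_0 = 1.1032·96 + 0.0620·34 + 0.2187·19 + 0.1898·85 + 0.0707·58 = 132.4061
  x_1 = 0.0812·96 + 1.1081·34 + 0.0899·19 + 0.2288·85 + 0.1315·58 = 74.2553
  x_2 = 0.1626·96 + 0.2315·34 + 1.2308·19 + 0.2134·85 + 0.2032·58 = 76.7873
  x_3 = 0.0829·96 + 0.0971·34 + 0.1512·19 + 1.1911·85 + 0.1900·58 = 126.3969
  x_4 = 0.1898·96 + 0.0803·34 + 0.1961·19 + 0.1166·85 + 1.1853·58 = 103.3442
Δx_0 = L[0,0] · Δd_0 = 1.1032 · 3 = 3.3097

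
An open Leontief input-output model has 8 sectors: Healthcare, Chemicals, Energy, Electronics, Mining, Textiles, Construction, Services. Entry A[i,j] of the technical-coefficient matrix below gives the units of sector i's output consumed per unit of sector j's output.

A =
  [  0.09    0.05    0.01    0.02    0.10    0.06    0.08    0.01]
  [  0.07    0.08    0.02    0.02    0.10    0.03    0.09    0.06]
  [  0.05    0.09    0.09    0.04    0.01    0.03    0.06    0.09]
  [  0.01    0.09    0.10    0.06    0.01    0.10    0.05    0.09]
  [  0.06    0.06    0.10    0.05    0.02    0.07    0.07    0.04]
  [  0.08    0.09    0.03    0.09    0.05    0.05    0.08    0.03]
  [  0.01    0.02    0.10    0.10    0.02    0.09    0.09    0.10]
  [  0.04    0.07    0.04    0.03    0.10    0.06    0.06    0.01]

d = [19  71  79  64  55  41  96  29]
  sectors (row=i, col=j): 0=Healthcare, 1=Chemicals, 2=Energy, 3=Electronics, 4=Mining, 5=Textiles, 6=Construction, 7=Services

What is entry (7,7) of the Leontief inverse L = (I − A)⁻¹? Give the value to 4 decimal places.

Form M = I − A:
  [  0.91   -0.05   -0.01   -0.02   -0.10   -0.06   -0.08   -0.01]
  [ -0.07    0.92   -0.02   -0.02   -0.10   -0.03   -0.09   -0.06]
  [ -0.05   -0.09    0.91   -0.04   -0.01   -0.03   -0.06   -0.09]
  [ -0.01   -0.09   -0.10    0.94   -0.01   -0.10   -0.05   -0.09]
  [ -0.06   -0.06   -0.10   -0.05    0.98   -0.07   -0.07   -0.04]
  [ -0.08   -0.09   -0.03   -0.09   -0.05    0.95   -0.08   -0.03]
  [ -0.01   -0.02   -0.10   -0.10   -0.02   -0.09    0.91   -0.10]
  [ -0.04   -0.07   -0.04   -0.03   -0.10   -0.06   -0.06    0.99]
Leontief inverse L = M⁻¹:
  [  1.1334    0.1005    0.0585    0.0634    0.1409    0.1103    0.1409    0.0519]
  [  0.1159    1.1365    0.0745    0.0659    0.1477    0.0850    0.1570    0.1072]
  [  0.0934    0.1495    1.1409    0.0820    0.0580    0.0800    0.1233    0.1384]
  [  0.0585    0.1601    0.1576    1.1107    0.0604    0.1556    0.1203    0.1449]
  [  0.1054    0.1217    0.1545    0.0971    1.0645    0.1227    0.1355    0.0917]
  [  0.1277    0.1540    0.0880    0.1400    0.0994    1.1100    0.1507    0.0842]
  [  0.0556    0.0915    0.1669    0.1571    0.0662    0.1532    1.1616    0.1602]
  [  0.0813    0.1225    0.0896    0.0720    0.1379    0.1074    0.1187    1.0538]
Total output x = L · d:
  x_0 = 1.1334·19 + 0.1005·71 + 0.0585·79 + 0.0634·64 + 0.1409·55 + 0.1103·41 + 0.1409·96 + 0.0519·29 = 64.6585
  x_1 = 0.1159·19 + 1.1365·71 + 0.0745·79 + 0.0659·64 + 0.1477·55 + 0.0850·41 + 0.1570·96 + 0.1072·29 = 122.7972
  x_2 = 0.0934·19 + 0.1495·71 + 1.1409·79 + 0.0820·64 + 0.0580·55 + 0.0800·41 + 0.1233·96 + 0.1384·29 = 130.0891
  x_3 = 0.0585·19 + 0.1601·71 + 0.1576·79 + 1.1107·64 + 0.0604·55 + 0.1556·41 + 0.1203·96 + 0.1449·29 = 121.4653
  x_4 = 0.1054·19 + 0.1217·71 + 0.1545·79 + 0.0971·64 + 1.0645·55 + 0.1227·41 + 0.1355·96 + 0.0917·29 = 108.3124
  x_5 = 0.1277·19 + 0.1540·71 + 0.0880·79 + 0.1400·64 + 0.0994·55 + 1.1100·41 + 0.1507·96 + 0.0842·29 = 97.1582
  x_6 = 0.0556·19 + 0.0915·71 + 0.1669·79 + 0.1571·64 + 0.0662·55 + 0.1532·41 + 1.1616·96 + 0.1602·29 = 156.8732
  x_7 = 0.0813·19 + 0.1225·71 + 0.0896·79 + 0.0720·64 + 0.1379·55 + 0.1074·41 + 0.1187·96 + 1.0538·29 = 75.8614

L[7,7] = 1.0538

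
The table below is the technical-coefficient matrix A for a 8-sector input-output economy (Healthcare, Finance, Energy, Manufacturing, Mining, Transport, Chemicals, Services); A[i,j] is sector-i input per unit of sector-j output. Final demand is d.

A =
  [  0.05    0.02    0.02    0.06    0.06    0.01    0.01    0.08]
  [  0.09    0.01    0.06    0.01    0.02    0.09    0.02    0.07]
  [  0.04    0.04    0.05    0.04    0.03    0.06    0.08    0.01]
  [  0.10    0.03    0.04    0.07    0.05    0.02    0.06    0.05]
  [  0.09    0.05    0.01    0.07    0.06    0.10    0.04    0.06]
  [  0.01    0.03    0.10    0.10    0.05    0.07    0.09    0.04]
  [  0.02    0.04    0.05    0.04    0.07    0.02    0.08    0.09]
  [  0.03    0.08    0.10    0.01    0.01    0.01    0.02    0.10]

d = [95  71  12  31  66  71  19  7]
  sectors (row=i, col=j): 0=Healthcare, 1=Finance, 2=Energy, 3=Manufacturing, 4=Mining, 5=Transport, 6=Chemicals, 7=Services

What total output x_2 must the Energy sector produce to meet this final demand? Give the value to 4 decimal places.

Form M = I − A:
  [  0.95   -0.02   -0.02   -0.06   -0.06   -0.01   -0.01   -0.08]
  [ -0.09    0.99   -0.06   -0.01   -0.02   -0.09   -0.02   -0.07]
  [ -0.04   -0.04    0.95   -0.04   -0.03   -0.06   -0.08   -0.01]
  [ -0.10   -0.03   -0.04    0.93   -0.05   -0.02   -0.06   -0.05]
  [ -0.09   -0.05   -0.01   -0.07    0.94   -0.10   -0.04   -0.06]
  [ -0.01   -0.03   -0.10   -0.10   -0.05    0.93   -0.09   -0.04]
  [ -0.02   -0.04   -0.05   -0.04   -0.07   -0.02    0.92   -0.09]
  [ -0.03   -0.08   -0.10   -0.01   -0.01   -0.01   -0.02    0.90]
Leontief inverse L = M⁻¹:
  [  1.0797    0.0418    0.0467    0.0841    0.0810    0.0311    0.0312    0.1143]
  [  0.1164    1.0341    0.0961    0.0420    0.0458    0.1156    0.0505    0.1074]
  [  0.0689    0.0610    1.0814    0.0706    0.0575    0.0870    0.1127    0.0458]
  [  0.1378    0.0562    0.0736    1.1041    0.0814    0.0472    0.0914    0.0954]
  [  0.1323    0.0800    0.0544    0.1134    1.0960    0.1359    0.0787    0.1119]
  [  0.0526    0.0619    0.1450    0.1428    0.0870    1.1075    0.1379    0.0878]
  [  0.0552    0.0692    0.0877    0.0703    0.0986    0.0505    1.1134    0.1353]
  [  0.0588    0.1038    0.1352    0.0311    0.0294    0.0364    0.0462    1.1358]
Total output x = L · d:
  x_0 = 1.0797·95 + 0.0418·71 + 0.0467·12 + 0.0841·31 + 0.0810·66 + 0.0311·71 + 0.0312·19 + 0.1143·7 = 117.6483
  x_1 = 0.1164·95 + 1.0341·71 + 0.0961·12 + 0.0420·31 + 0.0458·66 + 0.1156·71 + 0.0505·19 + 0.1074·7 = 99.8825
  x_2 = 0.0689·95 + 0.0610·71 + 1.0814·12 + 0.0706·31 + 0.0575·66 + 0.0870·71 + 0.1127·19 + 0.0458·7 = 38.4836
  x_3 = 0.1378·95 + 0.0562·71 + 0.0736·12 + 1.1041·31 + 0.0814·66 + 0.0472·71 + 0.0914·19 + 0.0954·7 = 63.3094
  x_4 = 0.1323·95 + 0.0800·71 + 0.0544·12 + 0.1134·31 + 1.0960·66 + 0.1359·71 + 0.0787·19 + 0.1119·7 = 106.6734
  x_5 = 0.0526·95 + 0.0619·71 + 0.1450·12 + 0.1428·31 + 0.0870·66 + 1.1075·71 + 0.1379·19 + 0.0878·7 = 103.1661
  x_6 = 0.0552·95 + 0.0692·71 + 0.0877·12 + 0.0703·31 + 0.0986·66 + 0.0505·71 + 1.1134·19 + 0.1353·7 = 45.5831
  x_7 = 0.0588·95 + 0.1038·71 + 0.1352·12 + 0.0311·31 + 0.0294·66 + 0.0364·71 + 0.0462·19 + 1.1358·7 = 28.9017

38.4836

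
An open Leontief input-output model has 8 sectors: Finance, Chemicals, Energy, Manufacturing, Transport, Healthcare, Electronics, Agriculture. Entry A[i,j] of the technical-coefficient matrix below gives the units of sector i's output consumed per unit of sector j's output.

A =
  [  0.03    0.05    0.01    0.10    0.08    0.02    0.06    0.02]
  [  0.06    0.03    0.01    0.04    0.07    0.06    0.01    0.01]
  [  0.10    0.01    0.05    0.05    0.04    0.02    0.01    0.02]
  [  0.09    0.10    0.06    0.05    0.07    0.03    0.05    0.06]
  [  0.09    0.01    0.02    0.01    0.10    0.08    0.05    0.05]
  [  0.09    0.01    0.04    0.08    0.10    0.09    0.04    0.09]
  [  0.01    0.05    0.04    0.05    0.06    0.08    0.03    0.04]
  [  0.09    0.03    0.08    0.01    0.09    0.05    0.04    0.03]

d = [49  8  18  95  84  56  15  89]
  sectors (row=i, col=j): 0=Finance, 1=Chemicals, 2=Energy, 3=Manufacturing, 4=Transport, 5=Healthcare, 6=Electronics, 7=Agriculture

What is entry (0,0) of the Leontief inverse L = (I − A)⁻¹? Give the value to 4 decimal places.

L[0,0] = 1.0733

Form M = I − A:
  [  0.97   -0.05   -0.01   -0.10   -0.08   -0.02   -0.06   -0.02]
  [ -0.06    0.97   -0.01   -0.04   -0.07   -0.06   -0.01   -0.01]
  [ -0.10   -0.01    0.95   -0.05   -0.04   -0.02   -0.01   -0.02]
  [ -0.09   -0.10   -0.06    0.95   -0.07   -0.03   -0.05   -0.06]
  [ -0.09   -0.01   -0.02   -0.01    0.90   -0.08   -0.05   -0.05]
  [ -0.09   -0.01   -0.04   -0.08   -0.10    0.91   -0.04   -0.09]
  [ -0.01   -0.05   -0.04   -0.05   -0.06   -0.08    0.97   -0.04]
  [ -0.09   -0.03   -0.08   -0.01   -0.09   -0.05   -0.04    0.97]
Leontief inverse L = M⁻¹:
  [  1.0733    0.0767    0.0328    0.1289    0.1293    0.0550    0.0850    0.0469]
  [  0.0955    1.0476    0.0263    0.0661    0.1114    0.0883    0.0311    0.0326]
  [  0.1343    0.0300    1.0674    0.0781    0.0785    0.0428    0.0311    0.0392]
  [  0.1471    0.1301    0.0888    1.0911    0.1347    0.0737    0.0813    0.0908]
  [  0.1378    0.0321    0.0443    0.0456    1.1582    0.1209    0.0797    0.0811]
  [  0.1573    0.0436    0.0762    0.1258    0.1757    1.1406    0.0790    0.1312]
  [  0.0563    0.0704    0.0636    0.0793    0.1093    0.1158    1.0531    0.0679]
  [  0.1384    0.0515    0.1035    0.0457    0.1443    0.0869    0.0671    1.0575]
Total output x = L · d:
  x_0 = 1.0733·49 + 0.0767·8 + 0.0328·18 + 0.1289·95 + 0.1293·84 + 0.0550·56 + 0.0850·15 + 0.0469·89 = 85.4345
  x_1 = 0.0955·49 + 1.0476·8 + 0.0263·18 + 0.0661·95 + 0.1114·84 + 0.0883·56 + 0.0311·15 + 0.0326·89 = 37.4909
  x_2 = 0.1343·49 + 0.0300·8 + 1.0674·18 + 0.0781·95 + 0.0785·84 + 0.0428·56 + 0.0311·15 + 0.0392·89 = 46.3984
  x_3 = 0.1471·49 + 0.1301·8 + 0.0888·18 + 1.0911·95 + 0.1347·84 + 0.0737·56 + 0.0813·15 + 0.0908·89 = 138.2505
  x_4 = 0.1378·49 + 0.0321·8 + 0.0443·18 + 0.0456·95 + 1.1582·84 + 0.1209·56 + 0.0797·15 + 0.0811·89 = 124.6176
  x_5 = 0.1573·49 + 0.0436·8 + 0.0762·18 + 0.1258·95 + 0.1757·84 + 1.1406·56 + 0.0790·15 + 0.1312·89 = 112.8773
  x_6 = 0.0563·49 + 0.0704·8 + 0.0636·18 + 0.0793·95 + 0.1093·84 + 0.1158·56 + 1.0531·15 + 0.0679·89 = 49.5105
  x_7 = 0.1384·49 + 0.0515·8 + 0.1035·18 + 0.0457·95 + 0.1443·84 + 0.0869·56 + 0.0671·15 + 1.0575·89 = 125.5135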